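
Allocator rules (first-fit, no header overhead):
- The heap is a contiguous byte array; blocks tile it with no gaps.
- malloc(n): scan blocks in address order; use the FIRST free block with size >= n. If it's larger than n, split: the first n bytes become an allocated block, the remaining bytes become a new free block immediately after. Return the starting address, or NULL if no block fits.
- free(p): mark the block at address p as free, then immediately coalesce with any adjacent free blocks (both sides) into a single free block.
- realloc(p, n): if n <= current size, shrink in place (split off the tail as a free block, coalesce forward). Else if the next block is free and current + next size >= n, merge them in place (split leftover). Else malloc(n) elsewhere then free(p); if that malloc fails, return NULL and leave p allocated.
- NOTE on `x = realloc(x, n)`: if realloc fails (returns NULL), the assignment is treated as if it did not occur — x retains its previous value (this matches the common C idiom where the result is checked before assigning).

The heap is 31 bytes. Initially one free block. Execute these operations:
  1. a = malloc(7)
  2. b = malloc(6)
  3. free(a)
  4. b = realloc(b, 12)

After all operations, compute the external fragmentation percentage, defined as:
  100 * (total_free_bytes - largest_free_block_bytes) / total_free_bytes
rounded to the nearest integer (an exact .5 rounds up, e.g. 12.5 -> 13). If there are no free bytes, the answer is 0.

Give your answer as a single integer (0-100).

Answer: 37

Derivation:
Op 1: a = malloc(7) -> a = 0; heap: [0-6 ALLOC][7-30 FREE]
Op 2: b = malloc(6) -> b = 7; heap: [0-6 ALLOC][7-12 ALLOC][13-30 FREE]
Op 3: free(a) -> (freed a); heap: [0-6 FREE][7-12 ALLOC][13-30 FREE]
Op 4: b = realloc(b, 12) -> b = 7; heap: [0-6 FREE][7-18 ALLOC][19-30 FREE]
Free blocks: [7 12] total_free=19 largest=12 -> 100*(19-12)/19 = 700/19 ≈ 36.842 -> rounds to 37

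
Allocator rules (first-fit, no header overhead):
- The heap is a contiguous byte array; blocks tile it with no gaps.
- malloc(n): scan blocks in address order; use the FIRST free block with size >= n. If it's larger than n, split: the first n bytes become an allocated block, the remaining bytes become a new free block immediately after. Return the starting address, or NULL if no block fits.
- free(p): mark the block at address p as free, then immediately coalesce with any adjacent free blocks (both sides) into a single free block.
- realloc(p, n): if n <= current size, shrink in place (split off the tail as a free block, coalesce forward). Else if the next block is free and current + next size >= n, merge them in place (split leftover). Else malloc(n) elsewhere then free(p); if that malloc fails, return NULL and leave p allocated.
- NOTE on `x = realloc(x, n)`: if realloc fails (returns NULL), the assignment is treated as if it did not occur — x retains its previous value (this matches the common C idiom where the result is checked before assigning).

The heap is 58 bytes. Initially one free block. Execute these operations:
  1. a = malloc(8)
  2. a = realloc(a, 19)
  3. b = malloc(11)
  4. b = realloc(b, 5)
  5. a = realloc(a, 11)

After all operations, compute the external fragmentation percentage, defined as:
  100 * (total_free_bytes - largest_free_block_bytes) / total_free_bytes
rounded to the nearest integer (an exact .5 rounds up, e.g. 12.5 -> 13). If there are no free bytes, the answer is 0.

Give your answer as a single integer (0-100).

Answer: 19

Derivation:
Op 1: a = malloc(8) -> a = 0; heap: [0-7 ALLOC][8-57 FREE]
Op 2: a = realloc(a, 19) -> a = 0; heap: [0-18 ALLOC][19-57 FREE]
Op 3: b = malloc(11) -> b = 19; heap: [0-18 ALLOC][19-29 ALLOC][30-57 FREE]
Op 4: b = realloc(b, 5) -> b = 19; heap: [0-18 ALLOC][19-23 ALLOC][24-57 FREE]
Op 5: a = realloc(a, 11) -> a = 0; heap: [0-10 ALLOC][11-18 FREE][19-23 ALLOC][24-57 FREE]
Free blocks: [8 34] total_free=42 largest=34 -> 100*(42-34)/42 = 800/42 ≈ 19.048 -> rounds to 19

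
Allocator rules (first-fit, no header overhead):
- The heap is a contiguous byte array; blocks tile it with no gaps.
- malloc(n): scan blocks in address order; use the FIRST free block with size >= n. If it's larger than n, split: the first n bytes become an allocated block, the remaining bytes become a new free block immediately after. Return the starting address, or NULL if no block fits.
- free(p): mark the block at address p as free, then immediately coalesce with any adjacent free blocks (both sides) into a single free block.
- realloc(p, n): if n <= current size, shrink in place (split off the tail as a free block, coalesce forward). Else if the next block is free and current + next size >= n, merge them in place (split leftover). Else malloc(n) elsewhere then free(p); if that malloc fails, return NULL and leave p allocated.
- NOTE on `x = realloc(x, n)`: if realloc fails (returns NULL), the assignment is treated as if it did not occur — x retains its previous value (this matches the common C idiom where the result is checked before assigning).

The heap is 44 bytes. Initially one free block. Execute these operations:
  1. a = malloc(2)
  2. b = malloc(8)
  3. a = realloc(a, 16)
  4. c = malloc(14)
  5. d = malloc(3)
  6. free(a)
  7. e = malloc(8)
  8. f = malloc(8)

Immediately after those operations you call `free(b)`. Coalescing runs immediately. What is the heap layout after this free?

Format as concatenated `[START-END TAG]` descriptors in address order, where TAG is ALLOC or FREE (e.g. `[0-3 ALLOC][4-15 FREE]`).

Op 1: a = malloc(2) -> a = 0; heap: [0-1 ALLOC][2-43 FREE]
Op 2: b = malloc(8) -> b = 2; heap: [0-1 ALLOC][2-9 ALLOC][10-43 FREE]
Op 3: a = realloc(a, 16) -> a = 10; heap: [0-1 FREE][2-9 ALLOC][10-25 ALLOC][26-43 FREE]
Op 4: c = malloc(14) -> c = 26; heap: [0-1 FREE][2-9 ALLOC][10-25 ALLOC][26-39 ALLOC][40-43 FREE]
Op 5: d = malloc(3) -> d = 40; heap: [0-1 FREE][2-9 ALLOC][10-25 ALLOC][26-39 ALLOC][40-42 ALLOC][43-43 FREE]
Op 6: free(a) -> (freed a); heap: [0-1 FREE][2-9 ALLOC][10-25 FREE][26-39 ALLOC][40-42 ALLOC][43-43 FREE]
Op 7: e = malloc(8) -> e = 10; heap: [0-1 FREE][2-9 ALLOC][10-17 ALLOC][18-25 FREE][26-39 ALLOC][40-42 ALLOC][43-43 FREE]
Op 8: f = malloc(8) -> f = 18; heap: [0-1 FREE][2-9 ALLOC][10-17 ALLOC][18-25 ALLOC][26-39 ALLOC][40-42 ALLOC][43-43 FREE]
free(b): b = 2 -> block [2-9 ALLOC]; mark free, coalesce with adjacent free neighbors -> [0-9 FREE][10-17 ALLOC][18-25 ALLOC][26-39 ALLOC][40-42 ALLOC][43-43 FREE]

Answer: [0-9 FREE][10-17 ALLOC][18-25 ALLOC][26-39 ALLOC][40-42 ALLOC][43-43 FREE]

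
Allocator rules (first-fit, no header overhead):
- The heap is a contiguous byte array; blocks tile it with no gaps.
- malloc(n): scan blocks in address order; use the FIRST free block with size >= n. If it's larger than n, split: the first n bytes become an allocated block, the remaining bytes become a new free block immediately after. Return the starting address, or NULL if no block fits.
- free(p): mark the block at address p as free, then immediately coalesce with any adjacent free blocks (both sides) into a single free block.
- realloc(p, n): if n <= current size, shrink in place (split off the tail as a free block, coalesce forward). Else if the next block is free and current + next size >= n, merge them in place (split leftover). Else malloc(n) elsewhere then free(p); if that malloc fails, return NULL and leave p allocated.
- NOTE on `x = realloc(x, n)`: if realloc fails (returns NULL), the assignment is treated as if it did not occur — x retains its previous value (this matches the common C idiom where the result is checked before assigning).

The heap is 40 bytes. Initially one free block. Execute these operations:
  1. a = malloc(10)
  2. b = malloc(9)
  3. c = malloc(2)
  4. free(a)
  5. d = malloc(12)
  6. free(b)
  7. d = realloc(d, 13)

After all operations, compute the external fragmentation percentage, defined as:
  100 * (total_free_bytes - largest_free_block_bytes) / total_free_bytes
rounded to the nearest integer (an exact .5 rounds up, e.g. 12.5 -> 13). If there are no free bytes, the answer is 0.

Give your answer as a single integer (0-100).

Op 1: a = malloc(10) -> a = 0; heap: [0-9 ALLOC][10-39 FREE]
Op 2: b = malloc(9) -> b = 10; heap: [0-9 ALLOC][10-18 ALLOC][19-39 FREE]
Op 3: c = malloc(2) -> c = 19; heap: [0-9 ALLOC][10-18 ALLOC][19-20 ALLOC][21-39 FREE]
Op 4: free(a) -> (freed a); heap: [0-9 FREE][10-18 ALLOC][19-20 ALLOC][21-39 FREE]
Op 5: d = malloc(12) -> d = 21; heap: [0-9 FREE][10-18 ALLOC][19-20 ALLOC][21-32 ALLOC][33-39 FREE]
Op 6: free(b) -> (freed b); heap: [0-18 FREE][19-20 ALLOC][21-32 ALLOC][33-39 FREE]
Op 7: d = realloc(d, 13) -> d = 21; heap: [0-18 FREE][19-20 ALLOC][21-33 ALLOC][34-39 FREE]
Free blocks: [19 6] total_free=25 largest=19 -> 100*(25-19)/25 = 600/25 = 24

Answer: 24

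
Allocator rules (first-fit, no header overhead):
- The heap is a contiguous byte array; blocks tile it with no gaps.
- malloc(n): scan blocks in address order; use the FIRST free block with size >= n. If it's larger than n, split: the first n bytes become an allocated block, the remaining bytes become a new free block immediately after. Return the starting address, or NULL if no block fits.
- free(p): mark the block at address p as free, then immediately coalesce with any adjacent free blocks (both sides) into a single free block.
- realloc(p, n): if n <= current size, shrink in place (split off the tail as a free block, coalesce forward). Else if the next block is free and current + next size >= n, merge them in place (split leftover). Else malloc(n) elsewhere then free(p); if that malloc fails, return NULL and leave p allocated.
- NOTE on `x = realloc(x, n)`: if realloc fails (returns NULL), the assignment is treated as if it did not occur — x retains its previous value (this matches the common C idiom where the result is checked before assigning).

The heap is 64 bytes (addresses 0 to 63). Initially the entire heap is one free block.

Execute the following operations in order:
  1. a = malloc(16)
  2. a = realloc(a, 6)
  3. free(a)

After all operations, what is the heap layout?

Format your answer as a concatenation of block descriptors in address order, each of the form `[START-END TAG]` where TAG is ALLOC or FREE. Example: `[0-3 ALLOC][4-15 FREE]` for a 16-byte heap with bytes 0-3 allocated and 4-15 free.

Answer: [0-63 FREE]

Derivation:
Op 1: a = malloc(16) -> a = 0; heap: [0-15 ALLOC][16-63 FREE]
Op 2: a = realloc(a, 6) -> a = 0; heap: [0-5 ALLOC][6-63 FREE]
Op 3: free(a) -> (freed a); heap: [0-63 FREE]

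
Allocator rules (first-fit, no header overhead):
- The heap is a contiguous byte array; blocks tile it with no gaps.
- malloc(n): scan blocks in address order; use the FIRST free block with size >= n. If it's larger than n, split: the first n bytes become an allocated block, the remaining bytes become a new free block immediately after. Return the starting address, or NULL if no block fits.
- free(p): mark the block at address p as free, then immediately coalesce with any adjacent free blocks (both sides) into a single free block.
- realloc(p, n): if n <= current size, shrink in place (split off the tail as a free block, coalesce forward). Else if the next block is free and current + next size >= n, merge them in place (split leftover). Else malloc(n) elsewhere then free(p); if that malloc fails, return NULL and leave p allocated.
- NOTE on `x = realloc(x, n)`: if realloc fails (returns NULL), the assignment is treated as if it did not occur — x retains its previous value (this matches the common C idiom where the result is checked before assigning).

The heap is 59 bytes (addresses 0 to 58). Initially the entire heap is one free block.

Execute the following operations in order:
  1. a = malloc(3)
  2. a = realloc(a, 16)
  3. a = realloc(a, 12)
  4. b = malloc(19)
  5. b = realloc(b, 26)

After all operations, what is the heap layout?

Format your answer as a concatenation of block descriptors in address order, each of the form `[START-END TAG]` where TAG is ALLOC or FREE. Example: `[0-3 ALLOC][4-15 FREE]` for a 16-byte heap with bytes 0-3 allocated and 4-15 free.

Op 1: a = malloc(3) -> a = 0; heap: [0-2 ALLOC][3-58 FREE]
Op 2: a = realloc(a, 16) -> a = 0; heap: [0-15 ALLOC][16-58 FREE]
Op 3: a = realloc(a, 12) -> a = 0; heap: [0-11 ALLOC][12-58 FREE]
Op 4: b = malloc(19) -> b = 12; heap: [0-11 ALLOC][12-30 ALLOC][31-58 FREE]
Op 5: b = realloc(b, 26) -> b = 12; heap: [0-11 ALLOC][12-37 ALLOC][38-58 FREE]

Answer: [0-11 ALLOC][12-37 ALLOC][38-58 FREE]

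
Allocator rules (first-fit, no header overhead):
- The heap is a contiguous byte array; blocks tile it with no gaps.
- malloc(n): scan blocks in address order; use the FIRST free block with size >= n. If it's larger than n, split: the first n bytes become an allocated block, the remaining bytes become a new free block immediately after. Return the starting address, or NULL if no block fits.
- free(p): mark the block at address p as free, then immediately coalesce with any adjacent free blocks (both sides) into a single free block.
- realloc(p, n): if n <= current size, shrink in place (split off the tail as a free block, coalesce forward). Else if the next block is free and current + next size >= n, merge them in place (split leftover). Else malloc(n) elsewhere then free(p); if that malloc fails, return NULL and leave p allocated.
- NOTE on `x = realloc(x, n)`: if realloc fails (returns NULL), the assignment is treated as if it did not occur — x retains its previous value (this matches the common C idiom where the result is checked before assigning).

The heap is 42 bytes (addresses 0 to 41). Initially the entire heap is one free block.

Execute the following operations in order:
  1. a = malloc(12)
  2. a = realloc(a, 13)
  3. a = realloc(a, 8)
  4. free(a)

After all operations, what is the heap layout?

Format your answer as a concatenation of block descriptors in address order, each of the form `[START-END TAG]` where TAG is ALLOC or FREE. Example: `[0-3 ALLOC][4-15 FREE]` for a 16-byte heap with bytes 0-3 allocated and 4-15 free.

Answer: [0-41 FREE]

Derivation:
Op 1: a = malloc(12) -> a = 0; heap: [0-11 ALLOC][12-41 FREE]
Op 2: a = realloc(a, 13) -> a = 0; heap: [0-12 ALLOC][13-41 FREE]
Op 3: a = realloc(a, 8) -> a = 0; heap: [0-7 ALLOC][8-41 FREE]
Op 4: free(a) -> (freed a); heap: [0-41 FREE]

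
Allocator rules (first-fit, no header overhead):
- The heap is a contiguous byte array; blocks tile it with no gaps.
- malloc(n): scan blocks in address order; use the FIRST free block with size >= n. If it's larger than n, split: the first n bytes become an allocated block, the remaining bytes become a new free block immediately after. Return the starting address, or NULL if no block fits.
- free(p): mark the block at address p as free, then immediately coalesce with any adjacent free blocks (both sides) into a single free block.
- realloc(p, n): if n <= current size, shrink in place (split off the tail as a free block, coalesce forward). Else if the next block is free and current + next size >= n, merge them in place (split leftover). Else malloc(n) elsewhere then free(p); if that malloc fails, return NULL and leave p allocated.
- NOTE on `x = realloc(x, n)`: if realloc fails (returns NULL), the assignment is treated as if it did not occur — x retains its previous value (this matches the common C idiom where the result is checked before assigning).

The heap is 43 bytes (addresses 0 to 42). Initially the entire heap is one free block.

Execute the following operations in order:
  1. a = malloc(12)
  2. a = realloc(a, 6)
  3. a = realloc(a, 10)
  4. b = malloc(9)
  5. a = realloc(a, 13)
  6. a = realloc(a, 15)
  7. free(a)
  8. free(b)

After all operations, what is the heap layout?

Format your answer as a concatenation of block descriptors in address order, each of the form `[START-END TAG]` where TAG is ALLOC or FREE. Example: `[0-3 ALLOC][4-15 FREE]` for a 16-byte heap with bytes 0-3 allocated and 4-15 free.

Op 1: a = malloc(12) -> a = 0; heap: [0-11 ALLOC][12-42 FREE]
Op 2: a = realloc(a, 6) -> a = 0; heap: [0-5 ALLOC][6-42 FREE]
Op 3: a = realloc(a, 10) -> a = 0; heap: [0-9 ALLOC][10-42 FREE]
Op 4: b = malloc(9) -> b = 10; heap: [0-9 ALLOC][10-18 ALLOC][19-42 FREE]
Op 5: a = realloc(a, 13) -> a = 19; heap: [0-9 FREE][10-18 ALLOC][19-31 ALLOC][32-42 FREE]
Op 6: a = realloc(a, 15) -> a = 19; heap: [0-9 FREE][10-18 ALLOC][19-33 ALLOC][34-42 FREE]
Op 7: free(a) -> (freed a); heap: [0-9 FREE][10-18 ALLOC][19-42 FREE]
Op 8: free(b) -> (freed b); heap: [0-42 FREE]

Answer: [0-42 FREE]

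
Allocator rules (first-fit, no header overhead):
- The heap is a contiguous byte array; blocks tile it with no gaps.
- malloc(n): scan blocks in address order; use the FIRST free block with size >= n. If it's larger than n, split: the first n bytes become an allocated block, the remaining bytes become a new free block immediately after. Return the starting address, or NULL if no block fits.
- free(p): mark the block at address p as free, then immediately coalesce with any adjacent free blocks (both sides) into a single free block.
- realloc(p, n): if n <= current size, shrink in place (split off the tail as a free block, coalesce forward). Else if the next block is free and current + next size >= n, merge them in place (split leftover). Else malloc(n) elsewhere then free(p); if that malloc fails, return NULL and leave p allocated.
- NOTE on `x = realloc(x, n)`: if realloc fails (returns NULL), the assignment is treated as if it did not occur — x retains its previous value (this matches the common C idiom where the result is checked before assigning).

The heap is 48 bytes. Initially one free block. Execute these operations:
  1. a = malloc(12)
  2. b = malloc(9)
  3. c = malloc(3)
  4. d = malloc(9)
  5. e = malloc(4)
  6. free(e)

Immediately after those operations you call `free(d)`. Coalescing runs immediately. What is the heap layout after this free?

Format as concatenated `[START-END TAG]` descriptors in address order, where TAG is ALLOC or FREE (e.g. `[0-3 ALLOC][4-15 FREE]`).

Op 1: a = malloc(12) -> a = 0; heap: [0-11 ALLOC][12-47 FREE]
Op 2: b = malloc(9) -> b = 12; heap: [0-11 ALLOC][12-20 ALLOC][21-47 FREE]
Op 3: c = malloc(3) -> c = 21; heap: [0-11 ALLOC][12-20 ALLOC][21-23 ALLOC][24-47 FREE]
Op 4: d = malloc(9) -> d = 24; heap: [0-11 ALLOC][12-20 ALLOC][21-23 ALLOC][24-32 ALLOC][33-47 FREE]
Op 5: e = malloc(4) -> e = 33; heap: [0-11 ALLOC][12-20 ALLOC][21-23 ALLOC][24-32 ALLOC][33-36 ALLOC][37-47 FREE]
Op 6: free(e) -> (freed e); heap: [0-11 ALLOC][12-20 ALLOC][21-23 ALLOC][24-32 ALLOC][33-47 FREE]
free(d): d = 24 -> block [24-32 ALLOC]; mark free, coalesce with adjacent free neighbors -> [0-11 ALLOC][12-20 ALLOC][21-23 ALLOC][24-47 FREE]

Answer: [0-11 ALLOC][12-20 ALLOC][21-23 ALLOC][24-47 FREE]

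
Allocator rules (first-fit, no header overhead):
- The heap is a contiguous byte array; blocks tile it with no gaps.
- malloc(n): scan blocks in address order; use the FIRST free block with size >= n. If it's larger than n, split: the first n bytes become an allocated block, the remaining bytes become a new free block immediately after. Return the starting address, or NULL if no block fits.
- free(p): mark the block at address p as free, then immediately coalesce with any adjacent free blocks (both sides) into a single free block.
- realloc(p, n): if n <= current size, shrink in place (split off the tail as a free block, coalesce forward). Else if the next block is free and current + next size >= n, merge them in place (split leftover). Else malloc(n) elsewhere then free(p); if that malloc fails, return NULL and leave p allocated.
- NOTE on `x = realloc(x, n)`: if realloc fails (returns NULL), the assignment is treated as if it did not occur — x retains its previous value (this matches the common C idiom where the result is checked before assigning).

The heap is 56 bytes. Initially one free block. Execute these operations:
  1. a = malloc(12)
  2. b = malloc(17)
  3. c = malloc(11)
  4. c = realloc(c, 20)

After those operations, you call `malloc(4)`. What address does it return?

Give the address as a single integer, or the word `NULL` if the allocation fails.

Answer: 49

Derivation:
Op 1: a = malloc(12) -> a = 0; heap: [0-11 ALLOC][12-55 FREE]
Op 2: b = malloc(17) -> b = 12; heap: [0-11 ALLOC][12-28 ALLOC][29-55 FREE]
Op 3: c = malloc(11) -> c = 29; heap: [0-11 ALLOC][12-28 ALLOC][29-39 ALLOC][40-55 FREE]
Op 4: c = realloc(c, 20) -> c = 29; heap: [0-11 ALLOC][12-28 ALLOC][29-48 ALLOC][49-55 FREE]
malloc(4): first-fit scan over [0-11 ALLOC][12-28 ALLOC][29-48 ALLOC][49-55 FREE] -> 49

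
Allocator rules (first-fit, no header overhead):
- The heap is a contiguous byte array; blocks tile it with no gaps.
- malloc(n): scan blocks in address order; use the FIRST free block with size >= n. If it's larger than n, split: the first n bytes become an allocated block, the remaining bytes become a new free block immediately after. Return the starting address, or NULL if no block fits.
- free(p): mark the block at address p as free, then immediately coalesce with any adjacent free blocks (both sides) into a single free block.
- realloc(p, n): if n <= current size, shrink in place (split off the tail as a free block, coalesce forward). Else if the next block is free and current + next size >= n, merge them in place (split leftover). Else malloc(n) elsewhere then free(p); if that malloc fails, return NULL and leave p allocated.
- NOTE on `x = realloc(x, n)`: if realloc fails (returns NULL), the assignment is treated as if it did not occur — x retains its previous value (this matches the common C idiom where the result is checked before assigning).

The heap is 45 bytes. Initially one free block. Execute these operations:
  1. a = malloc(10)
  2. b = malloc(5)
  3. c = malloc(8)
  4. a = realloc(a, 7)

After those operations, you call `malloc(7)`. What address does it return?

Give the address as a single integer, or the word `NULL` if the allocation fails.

Op 1: a = malloc(10) -> a = 0; heap: [0-9 ALLOC][10-44 FREE]
Op 2: b = malloc(5) -> b = 10; heap: [0-9 ALLOC][10-14 ALLOC][15-44 FREE]
Op 3: c = malloc(8) -> c = 15; heap: [0-9 ALLOC][10-14 ALLOC][15-22 ALLOC][23-44 FREE]
Op 4: a = realloc(a, 7) -> a = 0; heap: [0-6 ALLOC][7-9 FREE][10-14 ALLOC][15-22 ALLOC][23-44 FREE]
malloc(7): first-fit scan over [0-6 ALLOC][7-9 FREE][10-14 ALLOC][15-22 ALLOC][23-44 FREE] -> 23

Answer: 23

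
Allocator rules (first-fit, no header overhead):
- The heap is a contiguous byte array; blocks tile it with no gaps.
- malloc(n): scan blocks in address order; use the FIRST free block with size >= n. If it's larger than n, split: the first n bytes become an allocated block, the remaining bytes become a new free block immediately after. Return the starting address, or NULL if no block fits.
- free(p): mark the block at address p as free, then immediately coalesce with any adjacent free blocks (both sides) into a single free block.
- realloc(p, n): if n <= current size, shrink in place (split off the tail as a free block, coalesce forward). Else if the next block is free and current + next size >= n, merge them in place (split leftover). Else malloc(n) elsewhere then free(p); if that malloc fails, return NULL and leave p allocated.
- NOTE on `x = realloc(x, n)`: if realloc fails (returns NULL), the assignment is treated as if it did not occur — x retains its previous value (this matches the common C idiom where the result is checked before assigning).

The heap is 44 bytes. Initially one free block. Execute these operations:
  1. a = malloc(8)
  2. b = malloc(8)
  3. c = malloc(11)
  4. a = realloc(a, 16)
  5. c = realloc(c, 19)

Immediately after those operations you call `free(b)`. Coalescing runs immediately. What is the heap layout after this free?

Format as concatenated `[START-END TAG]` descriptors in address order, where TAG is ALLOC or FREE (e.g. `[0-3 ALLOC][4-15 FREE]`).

Answer: [0-15 FREE][16-26 ALLOC][27-42 ALLOC][43-43 FREE]

Derivation:
Op 1: a = malloc(8) -> a = 0; heap: [0-7 ALLOC][8-43 FREE]
Op 2: b = malloc(8) -> b = 8; heap: [0-7 ALLOC][8-15 ALLOC][16-43 FREE]
Op 3: c = malloc(11) -> c = 16; heap: [0-7 ALLOC][8-15 ALLOC][16-26 ALLOC][27-43 FREE]
Op 4: a = realloc(a, 16) -> a = 27; heap: [0-7 FREE][8-15 ALLOC][16-26 ALLOC][27-42 ALLOC][43-43 FREE]
Op 5: c = realloc(c, 19) -> NULL (c unchanged); heap: [0-7 FREE][8-15 ALLOC][16-26 ALLOC][27-42 ALLOC][43-43 FREE]
free(b): b = 8 -> block [8-15 ALLOC]; mark free, coalesce with adjacent free neighbors -> [0-15 FREE][16-26 ALLOC][27-42 ALLOC][43-43 FREE]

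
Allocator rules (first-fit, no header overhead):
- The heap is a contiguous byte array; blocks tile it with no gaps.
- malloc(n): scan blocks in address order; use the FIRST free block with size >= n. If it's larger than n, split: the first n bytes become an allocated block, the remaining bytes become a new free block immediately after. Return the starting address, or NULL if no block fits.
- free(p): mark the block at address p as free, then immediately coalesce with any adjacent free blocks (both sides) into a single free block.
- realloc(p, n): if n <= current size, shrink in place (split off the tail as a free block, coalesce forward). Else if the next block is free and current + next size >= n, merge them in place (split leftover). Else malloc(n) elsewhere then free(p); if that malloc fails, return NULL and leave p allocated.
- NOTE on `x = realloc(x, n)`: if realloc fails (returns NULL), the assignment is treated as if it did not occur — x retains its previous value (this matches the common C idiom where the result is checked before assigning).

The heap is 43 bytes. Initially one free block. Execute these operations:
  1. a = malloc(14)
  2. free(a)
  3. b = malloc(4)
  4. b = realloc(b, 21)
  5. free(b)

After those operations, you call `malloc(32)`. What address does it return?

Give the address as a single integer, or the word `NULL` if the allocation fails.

Answer: 0

Derivation:
Op 1: a = malloc(14) -> a = 0; heap: [0-13 ALLOC][14-42 FREE]
Op 2: free(a) -> (freed a); heap: [0-42 FREE]
Op 3: b = malloc(4) -> b = 0; heap: [0-3 ALLOC][4-42 FREE]
Op 4: b = realloc(b, 21) -> b = 0; heap: [0-20 ALLOC][21-42 FREE]
Op 5: free(b) -> (freed b); heap: [0-42 FREE]
malloc(32): first-fit scan over [0-42 FREE] -> 0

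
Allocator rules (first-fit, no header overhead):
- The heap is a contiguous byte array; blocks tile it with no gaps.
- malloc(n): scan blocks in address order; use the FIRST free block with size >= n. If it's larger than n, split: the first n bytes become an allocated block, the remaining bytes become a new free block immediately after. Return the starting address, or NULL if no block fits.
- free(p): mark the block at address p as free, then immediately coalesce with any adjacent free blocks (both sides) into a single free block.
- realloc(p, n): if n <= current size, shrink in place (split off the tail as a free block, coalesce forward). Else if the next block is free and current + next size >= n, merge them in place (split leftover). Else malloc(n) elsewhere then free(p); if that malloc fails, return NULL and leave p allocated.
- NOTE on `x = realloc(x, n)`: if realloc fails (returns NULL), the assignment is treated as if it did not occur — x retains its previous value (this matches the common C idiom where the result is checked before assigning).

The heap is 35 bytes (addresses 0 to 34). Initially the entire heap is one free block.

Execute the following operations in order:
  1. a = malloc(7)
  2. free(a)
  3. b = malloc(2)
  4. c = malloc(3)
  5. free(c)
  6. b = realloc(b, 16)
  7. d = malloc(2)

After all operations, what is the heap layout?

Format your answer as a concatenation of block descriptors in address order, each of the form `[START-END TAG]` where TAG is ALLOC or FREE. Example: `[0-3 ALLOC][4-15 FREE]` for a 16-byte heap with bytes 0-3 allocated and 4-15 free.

Op 1: a = malloc(7) -> a = 0; heap: [0-6 ALLOC][7-34 FREE]
Op 2: free(a) -> (freed a); heap: [0-34 FREE]
Op 3: b = malloc(2) -> b = 0; heap: [0-1 ALLOC][2-34 FREE]
Op 4: c = malloc(3) -> c = 2; heap: [0-1 ALLOC][2-4 ALLOC][5-34 FREE]
Op 5: free(c) -> (freed c); heap: [0-1 ALLOC][2-34 FREE]
Op 6: b = realloc(b, 16) -> b = 0; heap: [0-15 ALLOC][16-34 FREE]
Op 7: d = malloc(2) -> d = 16; heap: [0-15 ALLOC][16-17 ALLOC][18-34 FREE]

Answer: [0-15 ALLOC][16-17 ALLOC][18-34 FREE]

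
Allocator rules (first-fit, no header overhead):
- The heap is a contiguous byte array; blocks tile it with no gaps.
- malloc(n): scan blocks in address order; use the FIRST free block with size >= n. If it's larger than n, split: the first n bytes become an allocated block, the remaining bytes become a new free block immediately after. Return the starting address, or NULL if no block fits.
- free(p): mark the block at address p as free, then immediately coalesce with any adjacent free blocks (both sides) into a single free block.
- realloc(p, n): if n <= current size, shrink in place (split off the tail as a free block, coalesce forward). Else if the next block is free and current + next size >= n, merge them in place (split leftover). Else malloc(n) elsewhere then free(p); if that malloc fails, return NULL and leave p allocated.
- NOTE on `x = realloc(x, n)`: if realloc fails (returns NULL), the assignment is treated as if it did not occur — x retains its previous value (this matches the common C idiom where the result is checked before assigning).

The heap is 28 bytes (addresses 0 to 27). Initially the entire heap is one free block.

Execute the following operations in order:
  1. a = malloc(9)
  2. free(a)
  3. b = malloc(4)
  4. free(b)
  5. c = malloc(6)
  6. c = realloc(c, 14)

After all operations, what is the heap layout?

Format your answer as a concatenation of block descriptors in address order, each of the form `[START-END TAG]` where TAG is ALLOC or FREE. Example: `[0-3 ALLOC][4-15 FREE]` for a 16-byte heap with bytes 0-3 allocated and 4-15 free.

Answer: [0-13 ALLOC][14-27 FREE]

Derivation:
Op 1: a = malloc(9) -> a = 0; heap: [0-8 ALLOC][9-27 FREE]
Op 2: free(a) -> (freed a); heap: [0-27 FREE]
Op 3: b = malloc(4) -> b = 0; heap: [0-3 ALLOC][4-27 FREE]
Op 4: free(b) -> (freed b); heap: [0-27 FREE]
Op 5: c = malloc(6) -> c = 0; heap: [0-5 ALLOC][6-27 FREE]
Op 6: c = realloc(c, 14) -> c = 0; heap: [0-13 ALLOC][14-27 FREE]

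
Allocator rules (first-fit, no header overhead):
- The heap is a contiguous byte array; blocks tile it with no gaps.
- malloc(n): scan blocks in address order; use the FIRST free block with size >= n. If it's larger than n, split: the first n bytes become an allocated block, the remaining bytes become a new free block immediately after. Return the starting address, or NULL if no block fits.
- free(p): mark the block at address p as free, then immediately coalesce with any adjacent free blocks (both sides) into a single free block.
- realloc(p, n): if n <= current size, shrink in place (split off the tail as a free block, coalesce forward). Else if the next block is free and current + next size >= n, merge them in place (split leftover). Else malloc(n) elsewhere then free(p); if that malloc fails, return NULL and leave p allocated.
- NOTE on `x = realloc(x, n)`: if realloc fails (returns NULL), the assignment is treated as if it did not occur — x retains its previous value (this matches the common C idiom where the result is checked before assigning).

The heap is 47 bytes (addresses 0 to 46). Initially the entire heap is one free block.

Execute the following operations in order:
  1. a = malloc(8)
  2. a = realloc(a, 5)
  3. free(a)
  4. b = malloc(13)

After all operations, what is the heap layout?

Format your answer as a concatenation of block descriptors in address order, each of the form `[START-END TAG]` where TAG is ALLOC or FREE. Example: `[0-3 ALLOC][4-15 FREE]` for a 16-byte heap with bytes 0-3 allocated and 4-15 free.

Answer: [0-12 ALLOC][13-46 FREE]

Derivation:
Op 1: a = malloc(8) -> a = 0; heap: [0-7 ALLOC][8-46 FREE]
Op 2: a = realloc(a, 5) -> a = 0; heap: [0-4 ALLOC][5-46 FREE]
Op 3: free(a) -> (freed a); heap: [0-46 FREE]
Op 4: b = malloc(13) -> b = 0; heap: [0-12 ALLOC][13-46 FREE]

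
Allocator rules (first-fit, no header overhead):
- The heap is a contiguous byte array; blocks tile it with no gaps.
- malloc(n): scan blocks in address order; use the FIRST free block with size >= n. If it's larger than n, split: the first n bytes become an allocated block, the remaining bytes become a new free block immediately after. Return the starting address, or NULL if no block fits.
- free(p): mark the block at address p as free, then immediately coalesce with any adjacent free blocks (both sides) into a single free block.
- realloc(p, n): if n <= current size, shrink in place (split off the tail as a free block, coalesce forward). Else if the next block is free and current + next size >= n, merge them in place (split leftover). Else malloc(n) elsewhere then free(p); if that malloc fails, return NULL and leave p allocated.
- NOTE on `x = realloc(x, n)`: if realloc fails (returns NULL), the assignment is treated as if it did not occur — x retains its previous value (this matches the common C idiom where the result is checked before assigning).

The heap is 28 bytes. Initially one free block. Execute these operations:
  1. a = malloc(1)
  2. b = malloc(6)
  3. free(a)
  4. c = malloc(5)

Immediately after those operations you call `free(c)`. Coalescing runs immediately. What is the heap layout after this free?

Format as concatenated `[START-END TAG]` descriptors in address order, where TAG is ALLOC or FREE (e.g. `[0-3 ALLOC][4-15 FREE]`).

Answer: [0-0 FREE][1-6 ALLOC][7-27 FREE]

Derivation:
Op 1: a = malloc(1) -> a = 0; heap: [0-0 ALLOC][1-27 FREE]
Op 2: b = malloc(6) -> b = 1; heap: [0-0 ALLOC][1-6 ALLOC][7-27 FREE]
Op 3: free(a) -> (freed a); heap: [0-0 FREE][1-6 ALLOC][7-27 FREE]
Op 4: c = malloc(5) -> c = 7; heap: [0-0 FREE][1-6 ALLOC][7-11 ALLOC][12-27 FREE]
free(c): c = 7 -> block [7-11 ALLOC]; mark free, coalesce with adjacent free neighbors -> [0-0 FREE][1-6 ALLOC][7-27 FREE]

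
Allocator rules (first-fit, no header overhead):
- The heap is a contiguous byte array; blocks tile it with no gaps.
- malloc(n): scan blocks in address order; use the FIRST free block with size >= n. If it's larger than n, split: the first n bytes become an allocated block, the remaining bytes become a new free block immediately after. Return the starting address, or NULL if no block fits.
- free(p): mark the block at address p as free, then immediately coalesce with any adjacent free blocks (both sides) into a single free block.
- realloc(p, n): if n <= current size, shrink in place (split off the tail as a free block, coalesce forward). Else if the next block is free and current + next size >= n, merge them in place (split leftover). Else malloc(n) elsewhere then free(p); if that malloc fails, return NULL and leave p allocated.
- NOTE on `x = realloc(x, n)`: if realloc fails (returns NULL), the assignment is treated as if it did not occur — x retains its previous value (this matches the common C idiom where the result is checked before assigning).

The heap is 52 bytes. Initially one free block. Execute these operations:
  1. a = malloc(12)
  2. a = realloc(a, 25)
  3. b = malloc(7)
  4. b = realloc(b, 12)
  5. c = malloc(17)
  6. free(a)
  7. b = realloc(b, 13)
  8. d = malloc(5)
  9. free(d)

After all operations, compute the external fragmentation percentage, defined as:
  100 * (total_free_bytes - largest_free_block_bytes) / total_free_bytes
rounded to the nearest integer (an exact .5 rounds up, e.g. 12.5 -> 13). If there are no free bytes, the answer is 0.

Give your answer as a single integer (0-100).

Op 1: a = malloc(12) -> a = 0; heap: [0-11 ALLOC][12-51 FREE]
Op 2: a = realloc(a, 25) -> a = 0; heap: [0-24 ALLOC][25-51 FREE]
Op 3: b = malloc(7) -> b = 25; heap: [0-24 ALLOC][25-31 ALLOC][32-51 FREE]
Op 4: b = realloc(b, 12) -> b = 25; heap: [0-24 ALLOC][25-36 ALLOC][37-51 FREE]
Op 5: c = malloc(17) -> c = NULL; heap: [0-24 ALLOC][25-36 ALLOC][37-51 FREE]
Op 6: free(a) -> (freed a); heap: [0-24 FREE][25-36 ALLOC][37-51 FREE]
Op 7: b = realloc(b, 13) -> b = 25; heap: [0-24 FREE][25-37 ALLOC][38-51 FREE]
Op 8: d = malloc(5) -> d = 0; heap: [0-4 ALLOC][5-24 FREE][25-37 ALLOC][38-51 FREE]
Op 9: free(d) -> (freed d); heap: [0-24 FREE][25-37 ALLOC][38-51 FREE]
Free blocks: [25 14] total_free=39 largest=25 -> 100*(39-25)/39 = 1400/39 ≈ 35.897 -> rounds to 36

Answer: 36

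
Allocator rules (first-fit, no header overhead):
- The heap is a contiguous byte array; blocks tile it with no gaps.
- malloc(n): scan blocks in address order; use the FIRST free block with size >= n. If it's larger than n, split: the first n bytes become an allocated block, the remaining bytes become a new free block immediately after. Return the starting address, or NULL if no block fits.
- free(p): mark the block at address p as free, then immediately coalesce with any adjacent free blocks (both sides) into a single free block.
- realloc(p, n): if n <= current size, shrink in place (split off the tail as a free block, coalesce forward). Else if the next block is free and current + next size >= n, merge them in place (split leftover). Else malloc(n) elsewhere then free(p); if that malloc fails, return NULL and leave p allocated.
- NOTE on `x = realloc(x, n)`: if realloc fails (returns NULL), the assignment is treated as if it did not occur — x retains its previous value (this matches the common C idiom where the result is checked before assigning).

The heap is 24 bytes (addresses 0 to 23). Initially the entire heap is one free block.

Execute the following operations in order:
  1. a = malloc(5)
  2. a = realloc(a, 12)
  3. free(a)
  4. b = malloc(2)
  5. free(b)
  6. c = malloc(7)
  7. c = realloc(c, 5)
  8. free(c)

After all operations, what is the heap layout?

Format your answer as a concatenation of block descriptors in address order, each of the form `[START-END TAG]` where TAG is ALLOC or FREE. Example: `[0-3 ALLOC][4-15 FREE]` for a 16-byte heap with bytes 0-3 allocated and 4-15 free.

Op 1: a = malloc(5) -> a = 0; heap: [0-4 ALLOC][5-23 FREE]
Op 2: a = realloc(a, 12) -> a = 0; heap: [0-11 ALLOC][12-23 FREE]
Op 3: free(a) -> (freed a); heap: [0-23 FREE]
Op 4: b = malloc(2) -> b = 0; heap: [0-1 ALLOC][2-23 FREE]
Op 5: free(b) -> (freed b); heap: [0-23 FREE]
Op 6: c = malloc(7) -> c = 0; heap: [0-6 ALLOC][7-23 FREE]
Op 7: c = realloc(c, 5) -> c = 0; heap: [0-4 ALLOC][5-23 FREE]
Op 8: free(c) -> (freed c); heap: [0-23 FREE]

Answer: [0-23 FREE]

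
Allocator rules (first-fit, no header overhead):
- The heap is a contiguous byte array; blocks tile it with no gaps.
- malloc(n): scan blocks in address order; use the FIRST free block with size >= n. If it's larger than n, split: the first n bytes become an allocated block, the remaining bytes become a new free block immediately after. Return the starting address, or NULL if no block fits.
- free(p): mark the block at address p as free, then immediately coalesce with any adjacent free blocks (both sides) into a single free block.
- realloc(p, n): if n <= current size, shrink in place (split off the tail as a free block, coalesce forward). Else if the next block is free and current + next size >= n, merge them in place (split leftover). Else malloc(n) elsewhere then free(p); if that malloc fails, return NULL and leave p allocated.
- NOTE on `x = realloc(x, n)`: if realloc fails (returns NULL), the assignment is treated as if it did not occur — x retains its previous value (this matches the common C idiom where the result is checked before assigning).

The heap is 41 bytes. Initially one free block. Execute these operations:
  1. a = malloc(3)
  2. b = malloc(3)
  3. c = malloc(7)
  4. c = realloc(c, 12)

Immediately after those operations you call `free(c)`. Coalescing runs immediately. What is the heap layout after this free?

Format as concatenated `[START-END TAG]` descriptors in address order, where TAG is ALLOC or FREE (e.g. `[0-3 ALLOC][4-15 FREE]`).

Answer: [0-2 ALLOC][3-5 ALLOC][6-40 FREE]

Derivation:
Op 1: a = malloc(3) -> a = 0; heap: [0-2 ALLOC][3-40 FREE]
Op 2: b = malloc(3) -> b = 3; heap: [0-2 ALLOC][3-5 ALLOC][6-40 FREE]
Op 3: c = malloc(7) -> c = 6; heap: [0-2 ALLOC][3-5 ALLOC][6-12 ALLOC][13-40 FREE]
Op 4: c = realloc(c, 12) -> c = 6; heap: [0-2 ALLOC][3-5 ALLOC][6-17 ALLOC][18-40 FREE]
free(c): c = 6 -> block [6-17 ALLOC]; mark free, coalesce with adjacent free neighbors -> [0-2 ALLOC][3-5 ALLOC][6-40 FREE]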